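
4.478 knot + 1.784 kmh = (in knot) 5.441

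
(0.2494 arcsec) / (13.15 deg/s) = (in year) 1.671e-13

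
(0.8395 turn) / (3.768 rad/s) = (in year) 4.439e-08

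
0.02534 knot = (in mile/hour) 0.02916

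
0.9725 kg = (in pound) 2.144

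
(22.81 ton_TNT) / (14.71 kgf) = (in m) 6.616e+08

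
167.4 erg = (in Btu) 1.587e-08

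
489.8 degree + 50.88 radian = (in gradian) 3783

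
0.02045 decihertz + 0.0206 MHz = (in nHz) 2.06e+13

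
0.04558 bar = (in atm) 0.04498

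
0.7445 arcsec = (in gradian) 0.0002298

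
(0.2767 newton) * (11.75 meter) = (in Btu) 0.003082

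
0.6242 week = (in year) 0.01197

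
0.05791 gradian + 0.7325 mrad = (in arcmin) 5.645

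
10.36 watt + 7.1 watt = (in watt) 17.46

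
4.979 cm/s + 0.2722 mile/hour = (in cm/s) 17.15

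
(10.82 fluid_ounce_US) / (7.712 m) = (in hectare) 4.149e-09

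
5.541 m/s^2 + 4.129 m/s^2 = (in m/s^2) 9.67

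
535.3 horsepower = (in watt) 3.992e+05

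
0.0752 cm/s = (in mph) 0.001682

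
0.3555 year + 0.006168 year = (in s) 1.141e+07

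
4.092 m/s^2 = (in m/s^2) 4.092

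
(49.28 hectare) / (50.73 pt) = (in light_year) 2.911e-09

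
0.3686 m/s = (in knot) 0.7165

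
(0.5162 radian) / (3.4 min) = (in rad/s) 0.00253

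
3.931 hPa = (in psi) 0.05701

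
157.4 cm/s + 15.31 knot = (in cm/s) 945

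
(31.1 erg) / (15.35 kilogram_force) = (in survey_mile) 1.284e-11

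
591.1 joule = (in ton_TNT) 1.413e-07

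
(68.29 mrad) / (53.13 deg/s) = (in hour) 2.046e-05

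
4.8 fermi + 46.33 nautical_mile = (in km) 85.8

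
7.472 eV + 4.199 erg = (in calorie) 1.004e-07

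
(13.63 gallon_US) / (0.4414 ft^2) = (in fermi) 1.258e+15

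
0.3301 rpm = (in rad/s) 0.03457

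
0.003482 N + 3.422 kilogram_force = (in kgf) 3.422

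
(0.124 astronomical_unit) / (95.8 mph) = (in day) 5013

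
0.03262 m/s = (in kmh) 0.1174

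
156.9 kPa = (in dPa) 1.569e+06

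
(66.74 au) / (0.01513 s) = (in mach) 1.938e+12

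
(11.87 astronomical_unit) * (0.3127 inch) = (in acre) 3.485e+06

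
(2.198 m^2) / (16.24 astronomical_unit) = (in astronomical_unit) 6.048e-24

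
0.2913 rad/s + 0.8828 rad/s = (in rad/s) 1.174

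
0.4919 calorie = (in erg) 2.058e+07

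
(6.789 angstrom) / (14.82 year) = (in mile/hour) 3.249e-18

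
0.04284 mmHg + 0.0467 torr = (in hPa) 0.1194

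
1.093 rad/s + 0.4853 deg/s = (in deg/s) 63.11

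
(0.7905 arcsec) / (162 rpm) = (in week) 3.735e-13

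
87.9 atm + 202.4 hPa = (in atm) 88.1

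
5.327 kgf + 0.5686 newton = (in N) 52.81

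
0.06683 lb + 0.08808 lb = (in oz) 2.479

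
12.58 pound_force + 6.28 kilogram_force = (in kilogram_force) 11.99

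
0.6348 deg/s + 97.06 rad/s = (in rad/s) 97.07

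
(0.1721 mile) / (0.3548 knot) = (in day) 0.01756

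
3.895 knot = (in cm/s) 200.4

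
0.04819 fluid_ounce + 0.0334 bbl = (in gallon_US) 1.403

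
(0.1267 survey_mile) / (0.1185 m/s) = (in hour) 0.478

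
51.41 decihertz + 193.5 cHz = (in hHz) 0.07076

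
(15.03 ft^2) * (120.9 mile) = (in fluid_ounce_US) 9.187e+09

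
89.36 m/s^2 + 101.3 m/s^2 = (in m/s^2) 190.7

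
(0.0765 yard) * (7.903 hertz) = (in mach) 0.001624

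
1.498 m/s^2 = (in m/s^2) 1.498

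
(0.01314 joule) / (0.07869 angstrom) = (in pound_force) 3.754e+08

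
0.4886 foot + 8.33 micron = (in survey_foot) 0.4886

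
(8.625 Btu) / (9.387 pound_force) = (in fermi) 2.179e+17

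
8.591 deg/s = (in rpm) 1.432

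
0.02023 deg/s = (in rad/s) 0.0003531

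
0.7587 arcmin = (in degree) 0.01264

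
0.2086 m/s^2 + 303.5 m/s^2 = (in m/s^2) 303.7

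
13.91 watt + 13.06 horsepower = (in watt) 9753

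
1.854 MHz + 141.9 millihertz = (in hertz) 1.854e+06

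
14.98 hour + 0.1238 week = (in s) 1.288e+05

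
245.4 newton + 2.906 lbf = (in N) 258.3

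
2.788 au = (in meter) 4.171e+11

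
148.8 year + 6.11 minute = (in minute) 7.821e+07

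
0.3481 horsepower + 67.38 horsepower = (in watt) 5.05e+04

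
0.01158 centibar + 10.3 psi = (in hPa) 710.3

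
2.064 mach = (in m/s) 702.8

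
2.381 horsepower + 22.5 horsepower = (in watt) 1.855e+04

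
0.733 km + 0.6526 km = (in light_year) 1.465e-13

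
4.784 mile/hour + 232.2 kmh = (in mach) 0.1957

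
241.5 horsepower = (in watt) 1.801e+05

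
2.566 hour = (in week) 0.01527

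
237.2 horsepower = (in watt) 1.769e+05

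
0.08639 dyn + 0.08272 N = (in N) 0.08272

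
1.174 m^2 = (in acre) 0.0002901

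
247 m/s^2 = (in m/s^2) 247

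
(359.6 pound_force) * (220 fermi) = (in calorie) 8.411e-11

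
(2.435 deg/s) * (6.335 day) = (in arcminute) 7.997e+07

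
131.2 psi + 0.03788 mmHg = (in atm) 8.928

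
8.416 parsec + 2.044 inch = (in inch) 1.022e+19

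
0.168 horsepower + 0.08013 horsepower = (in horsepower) 0.2481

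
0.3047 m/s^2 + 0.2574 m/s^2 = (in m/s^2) 0.5621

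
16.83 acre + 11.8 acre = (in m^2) 1.159e+05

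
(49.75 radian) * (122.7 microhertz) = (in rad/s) 0.006104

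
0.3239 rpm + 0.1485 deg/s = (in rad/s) 0.03651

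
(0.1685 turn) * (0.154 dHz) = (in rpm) 0.1557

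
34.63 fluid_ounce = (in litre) 1.024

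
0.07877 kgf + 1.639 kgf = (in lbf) 3.787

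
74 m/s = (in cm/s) 7400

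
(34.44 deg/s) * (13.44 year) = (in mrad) 2.548e+11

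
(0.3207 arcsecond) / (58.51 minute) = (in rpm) 4.229e-09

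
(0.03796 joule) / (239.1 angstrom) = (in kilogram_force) 1.619e+05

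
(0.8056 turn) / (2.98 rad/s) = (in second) 1.699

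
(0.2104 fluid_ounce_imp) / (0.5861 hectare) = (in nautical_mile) 5.507e-13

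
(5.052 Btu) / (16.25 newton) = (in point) 9.298e+05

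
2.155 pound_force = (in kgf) 0.9775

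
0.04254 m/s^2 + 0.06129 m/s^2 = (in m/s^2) 0.1038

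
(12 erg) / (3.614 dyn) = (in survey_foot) 0.1089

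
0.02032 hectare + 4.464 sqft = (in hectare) 0.02036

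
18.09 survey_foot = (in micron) 5.514e+06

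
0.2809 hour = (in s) 1011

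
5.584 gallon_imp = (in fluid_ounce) 858.4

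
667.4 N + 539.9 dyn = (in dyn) 6.674e+07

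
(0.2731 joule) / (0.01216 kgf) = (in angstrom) 2.29e+10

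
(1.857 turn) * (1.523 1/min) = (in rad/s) 0.2962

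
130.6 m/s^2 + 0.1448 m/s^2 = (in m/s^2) 130.7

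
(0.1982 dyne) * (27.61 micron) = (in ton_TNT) 1.308e-20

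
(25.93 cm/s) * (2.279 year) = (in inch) 7.337e+08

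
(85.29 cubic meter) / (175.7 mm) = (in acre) 0.12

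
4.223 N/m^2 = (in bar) 4.223e-05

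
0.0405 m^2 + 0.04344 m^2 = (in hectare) 8.394e-06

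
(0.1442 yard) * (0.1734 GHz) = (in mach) 6.715e+04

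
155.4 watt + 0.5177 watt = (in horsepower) 0.2091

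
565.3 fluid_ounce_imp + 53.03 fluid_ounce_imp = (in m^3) 0.01757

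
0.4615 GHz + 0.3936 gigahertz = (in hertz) 8.551e+08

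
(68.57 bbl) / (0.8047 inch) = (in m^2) 533.4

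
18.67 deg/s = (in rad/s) 0.3259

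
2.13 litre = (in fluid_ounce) 72.02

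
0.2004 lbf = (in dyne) 8.914e+04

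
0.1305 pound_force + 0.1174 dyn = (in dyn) 5.805e+04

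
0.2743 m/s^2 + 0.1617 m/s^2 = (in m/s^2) 0.436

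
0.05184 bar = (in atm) 0.05116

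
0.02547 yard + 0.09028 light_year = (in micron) 8.541e+20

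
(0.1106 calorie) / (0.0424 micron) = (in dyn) 1.091e+12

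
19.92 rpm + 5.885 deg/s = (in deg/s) 125.4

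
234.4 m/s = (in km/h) 843.8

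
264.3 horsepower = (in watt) 1.971e+05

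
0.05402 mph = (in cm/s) 2.415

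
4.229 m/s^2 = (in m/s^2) 4.229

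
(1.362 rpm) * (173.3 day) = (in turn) 3.399e+05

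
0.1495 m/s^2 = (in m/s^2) 0.1495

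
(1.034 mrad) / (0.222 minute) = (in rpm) 0.0007413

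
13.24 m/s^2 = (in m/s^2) 13.24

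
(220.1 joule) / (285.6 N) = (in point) 2185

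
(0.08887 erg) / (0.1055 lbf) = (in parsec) 6.137e-25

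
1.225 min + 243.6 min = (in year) 0.0004658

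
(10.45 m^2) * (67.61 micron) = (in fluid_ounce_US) 23.89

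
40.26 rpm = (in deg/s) 241.6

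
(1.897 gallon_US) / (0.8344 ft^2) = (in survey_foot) 0.3039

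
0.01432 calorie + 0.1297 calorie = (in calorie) 0.144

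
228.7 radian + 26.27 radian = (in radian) 255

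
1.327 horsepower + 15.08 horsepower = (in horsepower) 16.41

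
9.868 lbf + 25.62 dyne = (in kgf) 4.476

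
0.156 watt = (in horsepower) 0.0002092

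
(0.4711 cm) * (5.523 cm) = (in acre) 6.429e-08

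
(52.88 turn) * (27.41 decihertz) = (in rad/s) 910.7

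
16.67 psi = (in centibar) 114.9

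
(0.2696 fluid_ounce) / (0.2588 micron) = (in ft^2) 331.6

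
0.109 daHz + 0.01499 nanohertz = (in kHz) 0.00109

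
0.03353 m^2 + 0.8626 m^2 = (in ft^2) 9.646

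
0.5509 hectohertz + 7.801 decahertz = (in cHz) 1.331e+04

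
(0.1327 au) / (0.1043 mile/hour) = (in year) 1.35e+04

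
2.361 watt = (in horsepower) 0.003166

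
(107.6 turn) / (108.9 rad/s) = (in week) 1.026e-05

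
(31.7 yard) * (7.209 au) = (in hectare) 3.126e+09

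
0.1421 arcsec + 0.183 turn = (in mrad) 1150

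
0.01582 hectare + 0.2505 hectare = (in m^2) 2663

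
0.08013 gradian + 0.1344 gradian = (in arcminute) 11.58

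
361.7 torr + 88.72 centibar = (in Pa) 1.369e+05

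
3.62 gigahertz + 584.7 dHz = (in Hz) 3.62e+09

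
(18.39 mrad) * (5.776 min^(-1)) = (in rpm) 0.01691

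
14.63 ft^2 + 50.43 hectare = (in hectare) 50.43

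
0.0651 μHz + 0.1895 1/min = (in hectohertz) 3.158e-05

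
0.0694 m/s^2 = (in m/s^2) 0.0694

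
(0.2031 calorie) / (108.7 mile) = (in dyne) 0.4858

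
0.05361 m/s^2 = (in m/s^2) 0.05361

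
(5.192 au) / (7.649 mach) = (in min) 4.97e+06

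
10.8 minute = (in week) 0.001071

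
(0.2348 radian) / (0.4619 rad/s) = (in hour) 0.0001412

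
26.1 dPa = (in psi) 0.0003785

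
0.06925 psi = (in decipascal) 4775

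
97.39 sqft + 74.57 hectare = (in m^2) 7.457e+05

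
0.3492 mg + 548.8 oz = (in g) 1.556e+04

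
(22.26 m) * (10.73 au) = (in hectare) 3.573e+09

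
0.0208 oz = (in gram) 0.5897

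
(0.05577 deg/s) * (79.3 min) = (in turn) 0.7371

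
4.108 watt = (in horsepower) 0.005509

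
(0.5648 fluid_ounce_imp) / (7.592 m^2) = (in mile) 1.313e-09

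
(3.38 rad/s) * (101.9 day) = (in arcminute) 1.023e+11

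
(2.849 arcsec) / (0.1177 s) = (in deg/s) 0.006724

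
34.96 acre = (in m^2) 1.415e+05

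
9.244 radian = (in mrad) 9244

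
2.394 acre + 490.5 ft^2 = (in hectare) 0.9734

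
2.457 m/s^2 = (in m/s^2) 2.457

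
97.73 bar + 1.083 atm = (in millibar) 9.883e+04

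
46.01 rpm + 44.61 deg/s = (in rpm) 53.44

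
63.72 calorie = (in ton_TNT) 6.372e-08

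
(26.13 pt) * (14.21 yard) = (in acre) 2.96e-05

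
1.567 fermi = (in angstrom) 1.567e-05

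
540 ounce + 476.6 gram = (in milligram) 1.579e+07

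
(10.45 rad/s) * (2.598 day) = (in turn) 3.733e+05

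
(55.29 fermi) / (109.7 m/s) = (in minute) 8.4e-18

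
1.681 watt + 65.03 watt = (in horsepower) 0.08946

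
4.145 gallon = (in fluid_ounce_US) 530.6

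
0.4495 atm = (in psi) 6.606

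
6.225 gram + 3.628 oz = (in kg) 0.1091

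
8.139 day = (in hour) 195.3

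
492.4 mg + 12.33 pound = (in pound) 12.33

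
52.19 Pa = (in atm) 0.0005151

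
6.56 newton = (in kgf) 0.6689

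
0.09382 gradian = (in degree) 0.08444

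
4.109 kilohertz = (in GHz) 4.109e-06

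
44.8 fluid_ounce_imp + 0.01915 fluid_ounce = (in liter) 1.273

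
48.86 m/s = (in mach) 0.1435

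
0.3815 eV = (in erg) 6.112e-13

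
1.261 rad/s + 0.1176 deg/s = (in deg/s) 72.37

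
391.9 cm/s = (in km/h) 14.11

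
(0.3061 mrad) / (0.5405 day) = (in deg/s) 3.756e-07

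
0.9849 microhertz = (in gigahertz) 9.849e-16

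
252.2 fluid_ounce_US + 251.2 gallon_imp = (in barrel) 7.23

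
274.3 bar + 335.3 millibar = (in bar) 274.6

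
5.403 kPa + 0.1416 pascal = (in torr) 40.53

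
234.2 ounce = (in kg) 6.639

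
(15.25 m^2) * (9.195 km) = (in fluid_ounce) 4.742e+09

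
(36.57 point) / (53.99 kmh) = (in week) 1.422e-09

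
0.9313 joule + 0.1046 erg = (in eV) 5.813e+18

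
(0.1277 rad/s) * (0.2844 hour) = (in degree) 7491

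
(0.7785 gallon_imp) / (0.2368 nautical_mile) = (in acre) 1.994e-09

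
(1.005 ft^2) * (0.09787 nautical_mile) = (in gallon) 4471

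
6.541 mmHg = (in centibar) 0.8721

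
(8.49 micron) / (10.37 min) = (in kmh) 4.912e-08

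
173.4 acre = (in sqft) 7.553e+06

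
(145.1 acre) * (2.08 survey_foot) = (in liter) 3.723e+08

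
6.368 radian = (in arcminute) 2.189e+04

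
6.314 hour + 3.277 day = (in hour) 84.96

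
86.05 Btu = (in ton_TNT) 2.17e-05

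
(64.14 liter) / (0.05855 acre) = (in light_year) 2.861e-20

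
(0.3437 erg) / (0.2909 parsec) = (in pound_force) 8.608e-25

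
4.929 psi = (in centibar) 33.98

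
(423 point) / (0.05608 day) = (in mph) 6.889e-05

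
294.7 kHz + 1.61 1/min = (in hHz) 2947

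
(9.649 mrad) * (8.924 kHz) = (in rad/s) 86.11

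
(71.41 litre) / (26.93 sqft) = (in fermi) 2.854e+13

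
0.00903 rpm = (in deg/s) 0.05418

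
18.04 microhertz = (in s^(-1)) 1.804e-05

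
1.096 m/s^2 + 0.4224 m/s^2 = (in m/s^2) 1.518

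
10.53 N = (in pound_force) 2.367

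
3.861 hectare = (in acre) 9.541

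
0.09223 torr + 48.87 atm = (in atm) 48.87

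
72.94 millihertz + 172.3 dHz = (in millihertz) 1.73e+04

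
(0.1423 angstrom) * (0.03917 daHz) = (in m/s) 5.574e-12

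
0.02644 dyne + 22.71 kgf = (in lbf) 50.07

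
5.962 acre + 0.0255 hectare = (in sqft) 2.624e+05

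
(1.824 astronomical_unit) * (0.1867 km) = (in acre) 1.259e+10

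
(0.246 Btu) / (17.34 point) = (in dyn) 4.243e+09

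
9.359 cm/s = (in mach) 0.0002749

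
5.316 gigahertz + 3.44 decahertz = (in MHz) 5316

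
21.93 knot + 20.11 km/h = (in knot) 32.79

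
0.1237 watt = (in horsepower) 0.0001659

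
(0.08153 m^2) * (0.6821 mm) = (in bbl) 0.0003498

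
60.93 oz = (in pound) 3.808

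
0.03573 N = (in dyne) 3573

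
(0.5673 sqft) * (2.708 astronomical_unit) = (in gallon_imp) 4.697e+12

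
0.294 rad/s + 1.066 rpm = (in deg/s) 23.24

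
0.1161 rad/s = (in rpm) 1.109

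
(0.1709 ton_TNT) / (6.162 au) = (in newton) 0.0007757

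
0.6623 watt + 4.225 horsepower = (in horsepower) 4.226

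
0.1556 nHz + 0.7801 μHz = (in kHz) 7.803e-10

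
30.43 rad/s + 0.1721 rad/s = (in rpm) 292.2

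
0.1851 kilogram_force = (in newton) 1.815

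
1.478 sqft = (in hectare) 1.373e-05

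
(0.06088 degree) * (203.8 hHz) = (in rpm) 206.8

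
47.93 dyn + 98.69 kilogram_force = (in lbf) 217.6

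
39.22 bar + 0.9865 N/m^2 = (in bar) 39.22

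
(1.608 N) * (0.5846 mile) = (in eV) 9.442e+21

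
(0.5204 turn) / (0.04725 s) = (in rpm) 660.8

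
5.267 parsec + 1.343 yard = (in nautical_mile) 8.776e+13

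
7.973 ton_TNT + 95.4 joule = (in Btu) 3.162e+07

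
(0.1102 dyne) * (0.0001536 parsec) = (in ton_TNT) 0.001248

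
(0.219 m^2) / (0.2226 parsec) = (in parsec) 1.033e-33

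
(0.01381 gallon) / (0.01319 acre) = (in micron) 0.9794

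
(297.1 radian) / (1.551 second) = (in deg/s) 1.098e+04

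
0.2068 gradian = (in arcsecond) 670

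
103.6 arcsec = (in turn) 7.994e-05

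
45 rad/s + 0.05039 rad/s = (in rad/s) 45.05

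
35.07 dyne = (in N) 0.0003507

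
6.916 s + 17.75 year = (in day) 6479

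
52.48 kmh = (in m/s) 14.58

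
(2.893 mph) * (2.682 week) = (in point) 5.947e+09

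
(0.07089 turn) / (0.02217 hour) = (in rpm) 0.05329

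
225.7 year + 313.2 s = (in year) 225.7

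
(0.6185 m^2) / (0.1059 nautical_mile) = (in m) 0.003154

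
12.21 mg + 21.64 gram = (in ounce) 0.7638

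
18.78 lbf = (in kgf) 8.518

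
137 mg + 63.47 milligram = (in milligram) 200.5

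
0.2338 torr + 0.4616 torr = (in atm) 0.000915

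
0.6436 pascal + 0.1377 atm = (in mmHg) 104.7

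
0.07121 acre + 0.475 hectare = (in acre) 1.245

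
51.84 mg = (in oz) 0.001829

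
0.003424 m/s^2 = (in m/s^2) 0.003424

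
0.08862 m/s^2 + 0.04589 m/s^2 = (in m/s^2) 0.1345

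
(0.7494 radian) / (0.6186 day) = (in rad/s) 1.402e-05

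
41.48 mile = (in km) 66.76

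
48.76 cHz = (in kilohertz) 0.0004876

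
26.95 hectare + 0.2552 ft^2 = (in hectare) 26.95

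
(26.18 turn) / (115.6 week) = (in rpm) 2.247e-05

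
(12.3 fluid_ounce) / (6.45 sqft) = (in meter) 0.000607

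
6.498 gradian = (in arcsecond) 2.105e+04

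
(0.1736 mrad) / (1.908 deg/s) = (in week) 8.62e-09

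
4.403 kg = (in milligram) 4.403e+06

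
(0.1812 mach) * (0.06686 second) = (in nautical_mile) 0.002227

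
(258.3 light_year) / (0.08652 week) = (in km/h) 1.681e+14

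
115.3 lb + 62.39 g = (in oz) 1847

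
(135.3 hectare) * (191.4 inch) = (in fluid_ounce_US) 2.224e+11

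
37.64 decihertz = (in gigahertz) 3.764e-09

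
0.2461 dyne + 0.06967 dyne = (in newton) 3.158e-06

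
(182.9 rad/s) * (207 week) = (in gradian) 1.458e+12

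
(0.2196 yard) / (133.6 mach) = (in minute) 7.357e-08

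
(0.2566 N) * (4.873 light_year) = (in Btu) 1.121e+13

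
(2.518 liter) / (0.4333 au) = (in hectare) 3.885e-18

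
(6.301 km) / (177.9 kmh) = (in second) 127.5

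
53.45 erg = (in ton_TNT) 1.277e-15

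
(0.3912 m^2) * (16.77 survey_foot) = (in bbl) 12.58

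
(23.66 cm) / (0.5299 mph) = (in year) 3.167e-08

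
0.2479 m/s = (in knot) 0.4819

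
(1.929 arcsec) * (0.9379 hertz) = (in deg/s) 0.0005026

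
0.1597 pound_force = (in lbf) 0.1597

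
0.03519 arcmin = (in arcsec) 2.111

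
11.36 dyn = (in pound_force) 2.554e-05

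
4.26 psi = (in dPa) 2.937e+05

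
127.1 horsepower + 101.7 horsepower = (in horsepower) 228.8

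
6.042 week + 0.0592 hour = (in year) 0.1159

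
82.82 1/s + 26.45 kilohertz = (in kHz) 26.53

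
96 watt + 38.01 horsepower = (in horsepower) 38.14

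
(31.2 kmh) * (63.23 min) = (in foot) 1.079e+05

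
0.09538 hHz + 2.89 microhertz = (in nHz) 9.538e+09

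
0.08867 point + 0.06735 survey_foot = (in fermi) 2.056e+13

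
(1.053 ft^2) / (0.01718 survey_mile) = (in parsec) 1.147e-19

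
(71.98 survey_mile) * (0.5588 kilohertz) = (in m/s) 6.473e+07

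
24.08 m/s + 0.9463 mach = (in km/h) 1247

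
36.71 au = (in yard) 6.006e+12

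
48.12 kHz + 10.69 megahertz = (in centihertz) 1.074e+09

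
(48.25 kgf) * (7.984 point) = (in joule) 1.333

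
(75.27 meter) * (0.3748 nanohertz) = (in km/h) 1.016e-07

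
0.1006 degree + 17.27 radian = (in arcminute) 5.938e+04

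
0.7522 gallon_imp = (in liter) 3.42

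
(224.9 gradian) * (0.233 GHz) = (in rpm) 7.86e+09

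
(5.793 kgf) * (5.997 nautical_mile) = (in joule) 6.31e+05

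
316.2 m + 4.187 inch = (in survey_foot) 1038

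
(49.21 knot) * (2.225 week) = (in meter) 3.407e+07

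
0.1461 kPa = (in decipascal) 1461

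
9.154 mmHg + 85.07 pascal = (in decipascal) 1.306e+04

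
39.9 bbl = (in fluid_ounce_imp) 2.233e+05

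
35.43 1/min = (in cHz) 59.05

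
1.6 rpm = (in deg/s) 9.6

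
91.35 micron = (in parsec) 2.96e-21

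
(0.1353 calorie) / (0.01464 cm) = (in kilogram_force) 394.3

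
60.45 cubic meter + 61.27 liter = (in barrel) 380.6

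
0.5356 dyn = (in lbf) 1.204e-06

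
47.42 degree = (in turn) 0.1317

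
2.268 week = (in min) 2.286e+04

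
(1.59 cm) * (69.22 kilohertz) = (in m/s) 1101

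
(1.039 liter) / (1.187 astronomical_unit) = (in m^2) 5.851e-15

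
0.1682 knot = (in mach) 0.0002541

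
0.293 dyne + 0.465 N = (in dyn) 4.65e+04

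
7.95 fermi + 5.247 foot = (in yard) 1.749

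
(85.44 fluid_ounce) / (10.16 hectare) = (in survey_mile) 1.545e-11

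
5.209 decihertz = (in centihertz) 52.09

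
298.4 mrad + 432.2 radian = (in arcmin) 1.487e+06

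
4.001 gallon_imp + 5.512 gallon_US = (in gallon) 10.32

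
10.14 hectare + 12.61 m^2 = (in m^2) 1.014e+05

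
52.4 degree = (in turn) 0.1456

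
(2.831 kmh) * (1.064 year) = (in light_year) 2.789e-09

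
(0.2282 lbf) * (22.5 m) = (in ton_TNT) 5.459e-09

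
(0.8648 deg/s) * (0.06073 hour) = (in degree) 189.1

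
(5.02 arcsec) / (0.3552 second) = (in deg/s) 0.003926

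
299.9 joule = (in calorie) 71.68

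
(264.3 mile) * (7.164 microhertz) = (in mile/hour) 6.816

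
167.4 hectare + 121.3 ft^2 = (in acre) 413.7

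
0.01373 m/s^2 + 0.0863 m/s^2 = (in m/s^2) 0.1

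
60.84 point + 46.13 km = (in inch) 1.816e+06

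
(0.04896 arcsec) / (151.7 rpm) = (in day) 1.729e-13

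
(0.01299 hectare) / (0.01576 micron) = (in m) 8.242e+09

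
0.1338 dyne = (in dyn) 0.1338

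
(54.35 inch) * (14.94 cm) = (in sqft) 2.22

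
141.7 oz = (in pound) 8.856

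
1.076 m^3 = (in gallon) 284.2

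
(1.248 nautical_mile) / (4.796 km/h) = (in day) 0.02008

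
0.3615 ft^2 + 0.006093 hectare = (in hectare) 0.006096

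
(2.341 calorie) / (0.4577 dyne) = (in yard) 2.34e+06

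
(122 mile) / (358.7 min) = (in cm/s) 912.3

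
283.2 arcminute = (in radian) 0.08238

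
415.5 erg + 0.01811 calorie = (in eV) 4.732e+17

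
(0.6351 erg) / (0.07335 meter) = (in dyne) 0.08658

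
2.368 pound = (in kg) 1.074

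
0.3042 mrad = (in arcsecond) 62.75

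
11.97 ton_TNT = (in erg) 5.008e+17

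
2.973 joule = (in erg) 2.973e+07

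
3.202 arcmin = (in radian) 0.0009314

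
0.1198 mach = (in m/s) 40.79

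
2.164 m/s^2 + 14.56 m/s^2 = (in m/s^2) 16.72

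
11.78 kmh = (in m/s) 3.272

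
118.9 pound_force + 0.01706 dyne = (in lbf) 118.9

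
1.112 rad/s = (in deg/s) 63.71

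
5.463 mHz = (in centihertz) 0.5463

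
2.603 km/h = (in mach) 0.002124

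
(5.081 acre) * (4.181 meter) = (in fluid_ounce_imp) 3.026e+09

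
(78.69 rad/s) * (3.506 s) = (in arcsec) 5.691e+07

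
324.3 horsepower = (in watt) 2.418e+05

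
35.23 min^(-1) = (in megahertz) 5.872e-07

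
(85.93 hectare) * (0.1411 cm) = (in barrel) 7626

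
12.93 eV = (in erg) 2.072e-11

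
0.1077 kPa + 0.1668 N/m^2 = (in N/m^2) 107.9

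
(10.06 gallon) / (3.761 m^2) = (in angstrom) 1.013e+08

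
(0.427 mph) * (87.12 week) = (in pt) 2.851e+10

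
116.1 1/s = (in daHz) 11.61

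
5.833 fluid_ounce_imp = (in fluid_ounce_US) 5.604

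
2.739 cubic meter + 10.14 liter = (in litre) 2749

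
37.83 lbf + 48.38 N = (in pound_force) 48.71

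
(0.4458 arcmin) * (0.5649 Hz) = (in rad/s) 7.326e-05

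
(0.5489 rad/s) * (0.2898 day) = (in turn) 2187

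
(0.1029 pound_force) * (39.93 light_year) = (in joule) 1.729e+17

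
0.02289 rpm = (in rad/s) 0.002397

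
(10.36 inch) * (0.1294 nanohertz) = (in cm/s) 3.405e-09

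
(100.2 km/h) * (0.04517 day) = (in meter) 1.086e+05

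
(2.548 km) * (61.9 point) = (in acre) 0.01375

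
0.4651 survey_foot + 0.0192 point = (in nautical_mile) 7.655e-05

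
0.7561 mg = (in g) 0.0007561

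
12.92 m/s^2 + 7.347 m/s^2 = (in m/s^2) 20.27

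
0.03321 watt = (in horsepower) 4.454e-05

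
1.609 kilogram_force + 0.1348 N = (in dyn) 1.591e+06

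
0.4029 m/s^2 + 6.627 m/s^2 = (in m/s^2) 7.03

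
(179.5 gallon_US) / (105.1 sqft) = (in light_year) 7.356e-18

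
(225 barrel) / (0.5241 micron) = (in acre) 1.687e+04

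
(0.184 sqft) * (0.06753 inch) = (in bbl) 0.0001844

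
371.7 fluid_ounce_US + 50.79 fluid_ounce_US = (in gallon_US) 3.301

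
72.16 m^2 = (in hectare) 0.007216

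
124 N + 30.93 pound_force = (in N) 261.6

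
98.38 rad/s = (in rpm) 939.5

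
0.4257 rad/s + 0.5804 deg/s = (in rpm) 4.162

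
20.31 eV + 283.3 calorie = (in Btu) 1.123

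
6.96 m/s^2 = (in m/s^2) 6.96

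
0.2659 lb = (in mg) 1.206e+05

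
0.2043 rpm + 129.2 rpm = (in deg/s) 776.4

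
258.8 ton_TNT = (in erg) 1.083e+19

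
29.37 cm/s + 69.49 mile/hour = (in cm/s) 3136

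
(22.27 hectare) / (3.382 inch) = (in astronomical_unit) 1.733e-05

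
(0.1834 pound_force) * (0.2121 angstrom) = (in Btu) 1.64e-14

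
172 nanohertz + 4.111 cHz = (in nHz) 4.111e+07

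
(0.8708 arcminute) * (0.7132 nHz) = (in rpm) 1.725e-12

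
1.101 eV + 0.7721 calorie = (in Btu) 0.003062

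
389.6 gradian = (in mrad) 6120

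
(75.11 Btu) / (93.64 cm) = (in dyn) 8.463e+09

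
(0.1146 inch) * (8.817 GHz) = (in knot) 4.989e+07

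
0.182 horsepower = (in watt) 135.7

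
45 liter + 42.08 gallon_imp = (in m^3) 0.2363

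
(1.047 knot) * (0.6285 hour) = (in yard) 1333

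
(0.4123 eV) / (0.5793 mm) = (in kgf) 1.163e-17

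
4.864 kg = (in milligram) 4.864e+06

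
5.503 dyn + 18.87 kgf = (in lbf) 41.6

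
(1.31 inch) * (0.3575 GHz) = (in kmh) 4.282e+07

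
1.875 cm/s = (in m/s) 0.01875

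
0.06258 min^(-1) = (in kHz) 1.043e-06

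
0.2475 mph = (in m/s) 0.1106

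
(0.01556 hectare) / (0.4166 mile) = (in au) 1.551e-12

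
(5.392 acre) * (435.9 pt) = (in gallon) 8.864e+05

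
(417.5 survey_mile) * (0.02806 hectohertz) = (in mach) 5537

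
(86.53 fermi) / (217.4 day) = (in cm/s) 4.607e-19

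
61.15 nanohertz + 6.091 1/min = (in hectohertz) 0.001015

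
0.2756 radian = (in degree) 15.79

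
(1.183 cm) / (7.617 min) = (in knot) 5.032e-05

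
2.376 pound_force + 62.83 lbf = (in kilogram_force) 29.58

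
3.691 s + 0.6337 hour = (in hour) 0.6347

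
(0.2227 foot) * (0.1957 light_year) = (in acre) 3.106e+10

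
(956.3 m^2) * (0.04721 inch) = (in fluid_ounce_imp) 4.036e+04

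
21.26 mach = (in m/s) 7239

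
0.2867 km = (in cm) 2.867e+04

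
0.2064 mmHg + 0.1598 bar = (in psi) 2.322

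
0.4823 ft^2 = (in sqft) 0.4823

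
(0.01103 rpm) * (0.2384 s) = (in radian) 0.0002754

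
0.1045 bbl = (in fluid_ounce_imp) 584.7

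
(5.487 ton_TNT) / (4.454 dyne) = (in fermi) 5.154e+29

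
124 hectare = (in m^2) 1.24e+06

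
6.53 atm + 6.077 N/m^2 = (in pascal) 6.617e+05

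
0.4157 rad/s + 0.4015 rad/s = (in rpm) 7.804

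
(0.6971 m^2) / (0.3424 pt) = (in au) 3.858e-08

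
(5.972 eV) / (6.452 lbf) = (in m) 3.334e-20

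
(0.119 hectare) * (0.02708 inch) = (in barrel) 5.148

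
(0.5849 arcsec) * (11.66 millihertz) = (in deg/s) 1.894e-06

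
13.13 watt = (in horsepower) 0.01761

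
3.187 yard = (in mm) 2914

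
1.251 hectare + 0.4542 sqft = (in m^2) 1.251e+04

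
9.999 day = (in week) 1.428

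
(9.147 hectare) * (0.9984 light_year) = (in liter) 8.64e+23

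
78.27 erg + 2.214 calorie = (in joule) 9.263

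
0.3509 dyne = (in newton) 3.509e-06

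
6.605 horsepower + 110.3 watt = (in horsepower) 6.753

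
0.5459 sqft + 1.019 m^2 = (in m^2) 1.07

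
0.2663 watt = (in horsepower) 0.0003571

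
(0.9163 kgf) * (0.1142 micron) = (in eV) 6.405e+12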